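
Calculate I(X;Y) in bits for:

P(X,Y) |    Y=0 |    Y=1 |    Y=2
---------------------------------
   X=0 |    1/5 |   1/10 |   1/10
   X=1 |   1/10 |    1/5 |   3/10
0.0955 bits

Mutual information: I(X;Y) = H(X) + H(Y) - H(X,Y)

Marginals:
P(X) = (2/5, 3/5), H(X) = 0.9710 bits
P(Y) = (3/10, 3/10, 2/5), H(Y) = 1.5710 bits

Joint entropy: H(X,Y) = 2.4464 bits

I(X;Y) = 0.9710 + 1.5710 - 2.4464 = 0.0955 bits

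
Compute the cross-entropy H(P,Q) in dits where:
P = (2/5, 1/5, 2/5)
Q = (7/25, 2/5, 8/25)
0.4987 dits

Cross-entropy: H(P,Q) = -Σ p(x) log q(x)

Alternatively: H(P,Q) = H(P) + D_KL(P||Q)
H(P) = 0.4581 dits
D_KL(P||Q) = 0.0405 dits

H(P,Q) = 0.4581 + 0.0405 = 0.4987 dits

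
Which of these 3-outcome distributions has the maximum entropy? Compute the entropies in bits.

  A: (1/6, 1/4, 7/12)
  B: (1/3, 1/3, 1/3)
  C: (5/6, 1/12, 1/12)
B

For a discrete distribution over n outcomes, entropy is maximized by the uniform distribution.

Computing entropies:
H(A) = 1.3844 bits
H(B) = 1.5850 bits
H(C) = 0.8167 bits

The uniform distribution (where all probabilities equal 1/3) achieves the maximum entropy of log_2(3) = 1.5850 bits.

Distribution B has the highest entropy.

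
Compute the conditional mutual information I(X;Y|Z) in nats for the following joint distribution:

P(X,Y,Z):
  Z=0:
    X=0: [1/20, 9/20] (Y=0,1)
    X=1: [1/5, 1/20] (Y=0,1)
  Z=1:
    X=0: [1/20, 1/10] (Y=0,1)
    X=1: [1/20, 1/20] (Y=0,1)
0.1932 nats

Conditional mutual information: I(X;Y|Z) = H(X|Z) + H(Y|Z) - H(X,Y|Z)

H(Z) = 0.5623
H(X,Z) = 1.2080 → H(X|Z) = 0.6456
H(Y,Z) = 1.2080 → H(Y|Z) = 0.6456
H(X,Y,Z) = 1.6604 → H(X,Y|Z) = 1.0981

I(X;Y|Z) = 0.6456 + 0.6456 - 1.0981 = 0.1932 nats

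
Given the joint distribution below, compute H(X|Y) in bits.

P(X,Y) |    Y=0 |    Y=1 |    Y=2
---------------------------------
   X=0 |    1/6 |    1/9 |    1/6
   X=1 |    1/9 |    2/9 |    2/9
0.9590 bits

Using the chain rule: H(X|Y) = H(X,Y) - H(Y)

First, compute H(X,Y) = 2.5305 bits

Marginal P(Y) = (5/18, 1/3, 7/18)
H(Y) = 1.5715 bits

H(X|Y) = H(X,Y) - H(Y) = 2.5305 - 1.5715 = 0.9590 bits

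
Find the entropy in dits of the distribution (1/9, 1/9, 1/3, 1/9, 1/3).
0.6362 dits

Shannon entropy is H(X) = -Σ p(x) log p(x).

For P = (1/9, 1/9, 1/3, 1/9, 1/3):
H = -1/9 × log_10(1/9) -1/9 × log_10(1/9) -1/3 × log_10(1/3) -1/9 × log_10(1/9) -1/3 × log_10(1/3)
H = 0.6362 dits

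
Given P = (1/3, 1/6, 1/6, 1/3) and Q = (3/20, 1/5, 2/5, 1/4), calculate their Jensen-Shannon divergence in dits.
0.0201 dits

Jensen-Shannon divergence is:
JSD(P||Q) = 0.5 × D_KL(P||M) + 0.5 × D_KL(Q||M)
where M = 0.5 × (P + Q) is the mixture distribution.

M = 0.5 × (1/3, 1/6, 1/6, 1/3) + 0.5 × (3/20, 1/5, 2/5, 1/4) = (0.241667, 0.183333, 0.283333, 7/24)

D_KL(P||M) = 0.0206 dits
D_KL(Q||M) = 0.0197 dits

JSD(P||Q) = 0.5 × 0.0206 + 0.5 × 0.0197 = 0.0201 dits

Unlike KL divergence, JSD is symmetric and bounded: 0 ≤ JSD ≤ log(2).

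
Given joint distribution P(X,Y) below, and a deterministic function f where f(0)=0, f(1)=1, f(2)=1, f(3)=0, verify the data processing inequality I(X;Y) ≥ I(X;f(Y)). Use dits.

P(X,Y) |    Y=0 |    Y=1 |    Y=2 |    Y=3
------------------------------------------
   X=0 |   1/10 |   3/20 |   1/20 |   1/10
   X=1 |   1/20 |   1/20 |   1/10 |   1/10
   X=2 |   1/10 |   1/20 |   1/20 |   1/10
I(X;Y) = 0.0217, I(X;f(Y)) = 0.0052, inequality holds: 0.0217 ≥ 0.0052

Data Processing Inequality: For any Markov chain X → Y → Z, we have I(X;Y) ≥ I(X;Z).

Here Z = f(Y) is a deterministic function of Y, forming X → Y → Z.

Original I(X;Y) = 0.0217 dits

After applying f:
P(X,Z) where Z=f(Y):
- P(X,Z=0) = P(X,Y=0) + P(X,Y=3)
- P(X,Z=1) = P(X,Y=1) + P(X,Y=2)

I(X;Z) = I(X;f(Y)) = 0.0052 dits

Verification: 0.0217 ≥ 0.0052 ✓

Information cannot be created by processing; the function f can only lose information about X.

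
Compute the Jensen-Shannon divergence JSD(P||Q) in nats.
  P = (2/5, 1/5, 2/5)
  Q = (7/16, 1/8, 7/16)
0.0052 nats

Jensen-Shannon divergence is:
JSD(P||Q) = 0.5 × D_KL(P||M) + 0.5 × D_KL(Q||M)
where M = 0.5 × (P + Q) is the mixture distribution.

M = 0.5 × (2/5, 1/5, 2/5) + 0.5 × (7/16, 1/8, 7/16) = (0.41875, 0.1625, 0.41875)

D_KL(P||M) = 0.0049 nats
D_KL(Q||M) = 0.0055 nats

JSD(P||Q) = 0.5 × 0.0049 + 0.5 × 0.0055 = 0.0052 nats

Unlike KL divergence, JSD is symmetric and bounded: 0 ≤ JSD ≤ log(2).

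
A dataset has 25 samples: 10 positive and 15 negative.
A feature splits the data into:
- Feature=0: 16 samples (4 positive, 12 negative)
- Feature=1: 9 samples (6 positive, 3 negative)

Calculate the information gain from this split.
0.1211 bits

Information Gain = H(Y) - H(Y|Feature)

Before split:
P(positive) = 10/25 = 0.4000
H(Y) = 0.9710 bits

After split:
Feature=0: H = 0.8113 bits (weight = 16/25)
Feature=1: H = 0.9183 bits (weight = 9/25)
H(Y|Feature) = (16/25)×0.8113 + (9/25)×0.9183 = 0.8498 bits

Information Gain = 0.9710 - 0.8498 = 0.1211 bits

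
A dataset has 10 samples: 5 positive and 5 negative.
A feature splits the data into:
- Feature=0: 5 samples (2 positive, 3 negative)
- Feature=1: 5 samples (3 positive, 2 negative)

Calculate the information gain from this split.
0.0290 bits

Information Gain = H(Y) - H(Y|Feature)

Before split:
P(positive) = 5/10 = 0.5000
H(Y) = 1.0000 bits

After split:
Feature=0: H = 0.9710 bits (weight = 5/10)
Feature=1: H = 0.9710 bits (weight = 5/10)
H(Y|Feature) = (5/10)×0.9710 + (5/10)×0.9710 = 0.9710 bits

Information Gain = 1.0000 - 0.9710 = 0.0290 bits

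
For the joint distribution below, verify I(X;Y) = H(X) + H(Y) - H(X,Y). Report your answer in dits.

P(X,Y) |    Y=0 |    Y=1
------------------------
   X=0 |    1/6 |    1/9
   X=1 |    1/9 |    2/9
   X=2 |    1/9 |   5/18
I(X;Y) = 0.0158 dits

Mutual information has multiple equivalent forms:
- I(X;Y) = H(X) - H(X|Y)
- I(X;Y) = H(Y) - H(Y|X)
- I(X;Y) = H(X) + H(Y) - H(X,Y)

Computing all quantities:
H(X) = 0.4731, H(Y) = 0.2902, H(X,Y) = 0.7475
H(X|Y) = 0.4572, H(Y|X) = 0.2744

Verification:
H(X) - H(X|Y) = 0.4731 - 0.4572 = 0.0158
H(Y) - H(Y|X) = 0.2902 - 0.2744 = 0.0158
H(X) + H(Y) - H(X,Y) = 0.4731 + 0.2902 - 0.7475 = 0.0158

All forms give I(X;Y) = 0.0158 dits. ✓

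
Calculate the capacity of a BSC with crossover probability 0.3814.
0.0410 bits

For a binary symmetric channel (BSC) with error probability p:
Capacity C = 1 - H(p) bits per symbol

where H(p) = -p log₂(p) - (1-p) log₂(1-p) is the binary entropy function.

H(0.3814) = 0.9590 bits
C = 1 - 0.9590 = 0.0410 bits per symbol

This means we can reliably transmit up to 0.0410 bits of information per channel use.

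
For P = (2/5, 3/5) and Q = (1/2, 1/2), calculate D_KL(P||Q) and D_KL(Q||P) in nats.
D_KL(P||Q) = 0.0201, D_KL(Q||P) = 0.0204

KL divergence is not symmetric: D_KL(P||Q) ≠ D_KL(Q||P) in general.

D_KL(P||Q) = 0.0201 nats
D_KL(Q||P) = 0.0204 nats

No, they are not equal!

This asymmetry is why KL divergence is not a true distance metric.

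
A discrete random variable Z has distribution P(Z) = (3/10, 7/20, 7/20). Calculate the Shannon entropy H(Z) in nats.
1.0961 nats

Shannon entropy is H(X) = -Σ p(x) log p(x).

For P = (3/10, 7/20, 7/20):
H = -3/10 × log_e(3/10) -7/20 × log_e(7/20) -7/20 × log_e(7/20)
H = 1.0961 nats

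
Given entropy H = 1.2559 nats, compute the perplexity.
3.5110

Perplexity is e^H (or exp(H) for natural log).

H = 1.2559 nats
Perplexity = e^1.2559 = 3.5110

Interpretation: The model's uncertainty is equivalent to choosing uniformly among 3.5 options.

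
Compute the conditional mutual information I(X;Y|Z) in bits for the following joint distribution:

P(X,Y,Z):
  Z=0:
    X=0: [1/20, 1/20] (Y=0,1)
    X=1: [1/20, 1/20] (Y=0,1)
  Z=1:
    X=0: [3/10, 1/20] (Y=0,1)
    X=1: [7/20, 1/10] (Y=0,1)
0.0060 bits

Conditional mutual information: I(X;Y|Z) = H(X|Z) + H(Y|Z) - H(X,Y|Z)

H(Z) = 0.7219
H(X,Z) = 1.7129 → H(X|Z) = 0.9910
H(Y,Z) = 1.4789 → H(Y|Z) = 0.7570
H(X,Y,Z) = 2.4639 → H(X,Y|Z) = 1.7419

I(X;Y|Z) = 0.9910 + 0.7570 - 1.7419 = 0.0060 bits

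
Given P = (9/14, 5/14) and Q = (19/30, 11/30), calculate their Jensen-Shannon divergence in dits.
0.0000 dits

Jensen-Shannon divergence is:
JSD(P||Q) = 0.5 × D_KL(P||M) + 0.5 × D_KL(Q||M)
where M = 0.5 × (P + Q) is the mixture distribution.

M = 0.5 × (9/14, 5/14) + 0.5 × (19/30, 11/30) = (0.638095, 0.361905)

D_KL(P||M) = 0.0000 dits
D_KL(Q||M) = 0.0000 dits

JSD(P||Q) = 0.5 × 0.0000 + 0.5 × 0.0000 = 0.0000 dits

Unlike KL divergence, JSD is symmetric and bounded: 0 ≤ JSD ≤ log(2).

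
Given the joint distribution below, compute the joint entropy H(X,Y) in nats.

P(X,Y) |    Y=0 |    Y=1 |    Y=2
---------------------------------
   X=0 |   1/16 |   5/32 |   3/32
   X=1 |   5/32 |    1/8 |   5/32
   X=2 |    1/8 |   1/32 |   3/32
2.1154 nats

Joint entropy is H(X,Y) = -Σ_{x,y} p(x,y) log p(x,y).

Summing over all non-zero entries:
H(X,Y) = -[1/16·log_e(1/16) + 5/32·log_e(5/32) + 3/32·log_e(3/32) + 5/32·log_e(5/32) + 1/8·log_e(1/8) + 5/32·log_e(5/32) + 1/8·log_e(1/8) + 1/32·log_e(1/32) + 3/32·log_e(3/32)]
H(X,Y) = 2.1154 nats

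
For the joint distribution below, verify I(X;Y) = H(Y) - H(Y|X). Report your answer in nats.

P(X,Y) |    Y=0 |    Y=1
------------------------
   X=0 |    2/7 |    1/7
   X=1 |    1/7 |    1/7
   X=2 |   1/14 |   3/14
I(X;Y) = 0.0616 nats

Mutual information has multiple equivalent forms:
- I(X;Y) = H(X) - H(X|Y)
- I(X;Y) = H(Y) - H(Y|X)
- I(X;Y) = H(X) + H(Y) - H(X,Y)

Computing all quantities:
H(X) = 1.0790, H(Y) = 0.6931, H(X,Y) = 1.7105
H(X|Y) = 1.0173, H(Y|X) = 0.6315

Verification:
H(X) - H(X|Y) = 1.0790 - 1.0173 = 0.0616
H(Y) - H(Y|X) = 0.6931 - 0.6315 = 0.0616
H(X) + H(Y) - H(X,Y) = 1.0790 + 0.6931 - 1.7105 = 0.0616

All forms give I(X;Y) = 0.0616 nats. ✓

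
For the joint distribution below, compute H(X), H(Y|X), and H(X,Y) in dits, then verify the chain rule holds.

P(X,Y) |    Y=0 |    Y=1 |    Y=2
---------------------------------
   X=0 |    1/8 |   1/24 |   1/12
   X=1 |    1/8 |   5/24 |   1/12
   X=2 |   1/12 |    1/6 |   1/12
H(X,Y) = 0.9146, H(X) = 0.4680, H(Y|X) = 0.4466 (all in dits)

Chain rule: H(X,Y) = H(X) + H(Y|X)

Left side — joint entropy directly:
H(X,Y) = -Σ p(x,y) log p(x,y) = 0.9146 dits

Right side — compute H(Y|X) from the conditional distributions:
P(X) = (1/4, 5/12, 1/3), so H(X) = 0.4680 dits
H(Y|X) = Σ_x P(X=x) · H(Y|X=x):
  P(Y|X=0) = (1/2, 1/6, 1/3), H(Y|X=0) = 0.4392, weight P(X=0) = 1/4
  P(Y|X=1) = (3/10, 1/2, 1/5), H(Y|X=1) = 0.4472, weight P(X=1) = 5/12
  P(Y|X=2) = (1/4, 1/2, 1/4), H(Y|X=2) = 0.4515, weight P(X=2) = 1/3
H(Y|X) = 0.4466 dits

H(X) + H(Y|X) = 0.4680 + 0.4466 = 0.9146 dits

Both sides equal 0.9146 dits. ✓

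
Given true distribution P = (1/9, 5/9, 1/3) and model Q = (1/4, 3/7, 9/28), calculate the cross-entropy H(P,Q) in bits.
1.4471 bits

Cross-entropy: H(P,Q) = -Σ p(x) log q(x)

Alternatively: H(P,Q) = H(P) + D_KL(P||Q)
H(P) = 1.3516 bits
D_KL(P||Q) = 0.0955 bits

H(P,Q) = 1.3516 + 0.0955 = 1.4471 bits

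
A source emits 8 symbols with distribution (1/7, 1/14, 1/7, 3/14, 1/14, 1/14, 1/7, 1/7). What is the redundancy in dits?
0.0312 dits

Redundancy measures how far a source is from maximum entropy:
R = H_max - H(X)

Maximum entropy for 8 symbols: H_max = log_10(8) = 0.9031 dits
Actual entropy: H(X) = 0.8719 dits
Redundancy: R = 0.9031 - 0.8719 = 0.0312 dits

This redundancy represents potential for compression: the source could be compressed by 0.0312 dits per symbol.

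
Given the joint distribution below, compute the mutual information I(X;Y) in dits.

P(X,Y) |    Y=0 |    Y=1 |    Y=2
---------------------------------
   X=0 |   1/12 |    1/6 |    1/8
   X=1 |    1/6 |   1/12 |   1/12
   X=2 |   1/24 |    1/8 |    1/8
0.0244 dits

Mutual information: I(X;Y) = H(X) + H(Y) - H(X,Y)

Marginals:
P(X) = (3/8, 1/3, 7/24), H(X) = 0.4749 dits
P(Y) = (7/24, 3/8, 1/3), H(Y) = 0.4749 dits

Joint entropy: H(X,Y) = 0.9253 dits

I(X;Y) = 0.4749 + 0.4749 - 0.9253 = 0.0244 dits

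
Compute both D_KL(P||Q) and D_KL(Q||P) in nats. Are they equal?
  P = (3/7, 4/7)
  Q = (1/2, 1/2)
D_KL(P||Q) = 0.0102, D_KL(Q||P) = 0.0103

KL divergence is not symmetric: D_KL(P||Q) ≠ D_KL(Q||P) in general.

D_KL(P||Q) = 0.0102 nats
D_KL(Q||P) = 0.0103 nats

No, they are not equal!

This asymmetry is why KL divergence is not a true distance metric.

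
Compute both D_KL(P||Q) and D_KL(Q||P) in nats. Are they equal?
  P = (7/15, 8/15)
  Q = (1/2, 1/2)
D_KL(P||Q) = 0.0022, D_KL(Q||P) = 0.0022

KL divergence is not symmetric: D_KL(P||Q) ≠ D_KL(Q||P) in general.

D_KL(P||Q) = 0.0022 nats
D_KL(Q||P) = 0.0022 nats

In this case they happen to be equal (to 4 decimal places).

This asymmetry is why KL divergence is not a true distance metric.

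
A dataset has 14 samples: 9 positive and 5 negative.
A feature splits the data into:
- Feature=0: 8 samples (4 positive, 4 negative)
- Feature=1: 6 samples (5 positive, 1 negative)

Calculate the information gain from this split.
0.0903 bits

Information Gain = H(Y) - H(Y|Feature)

Before split:
P(positive) = 9/14 = 0.6429
H(Y) = 0.9403 bits

After split:
Feature=0: H = 1.0000 bits (weight = 8/14)
Feature=1: H = 0.6500 bits (weight = 6/14)
H(Y|Feature) = (8/14)×1.0000 + (6/14)×0.6500 = 0.8500 bits

Information Gain = 0.9403 - 0.8500 = 0.0903 bits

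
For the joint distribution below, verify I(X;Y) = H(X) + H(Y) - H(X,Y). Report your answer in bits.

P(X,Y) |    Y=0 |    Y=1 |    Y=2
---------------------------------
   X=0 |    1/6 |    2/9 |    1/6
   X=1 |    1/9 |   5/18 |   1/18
I(X;Y) = 0.0455 bits

Mutual information has multiple equivalent forms:
- I(X;Y) = H(X) - H(X|Y)
- I(X;Y) = H(Y) - H(Y|X)
- I(X;Y) = H(X) + H(Y) - H(X,Y)

Computing all quantities:
H(X) = 0.9911, H(Y) = 1.4955, H(X,Y) = 2.4411
H(X|Y) = 0.9455, H(Y|X) = 1.4500

Verification:
H(X) - H(X|Y) = 0.9911 - 0.9455 = 0.0455
H(Y) - H(Y|X) = 1.4955 - 1.4500 = 0.0455
H(X) + H(Y) - H(X,Y) = 0.9911 + 1.4955 - 2.4411 = 0.0455

All forms give I(X;Y) = 0.0455 bits. ✓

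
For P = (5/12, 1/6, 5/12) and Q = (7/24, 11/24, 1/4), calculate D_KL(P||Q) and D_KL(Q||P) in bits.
D_KL(P||Q) = 0.2782, D_KL(Q||P) = 0.3346

KL divergence is not symmetric: D_KL(P||Q) ≠ D_KL(Q||P) in general.

D_KL(P||Q) = 0.2782 bits
D_KL(Q||P) = 0.3346 bits

No, they are not equal!

This asymmetry is why KL divergence is not a true distance metric.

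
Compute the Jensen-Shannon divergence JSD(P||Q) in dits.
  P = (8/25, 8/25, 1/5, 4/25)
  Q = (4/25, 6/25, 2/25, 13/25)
0.0347 dits

Jensen-Shannon divergence is:
JSD(P||Q) = 0.5 × D_KL(P||M) + 0.5 × D_KL(Q||M)
where M = 0.5 × (P + Q) is the mixture distribution.

M = 0.5 × (8/25, 8/25, 1/5, 4/25) + 0.5 × (4/25, 6/25, 2/25, 13/25) = (6/25, 7/25, 0.14, 0.34)

D_KL(P||M) = 0.0371 dits
D_KL(Q||M) = 0.0323 dits

JSD(P||Q) = 0.5 × 0.0371 + 0.5 × 0.0323 = 0.0347 dits

Unlike KL divergence, JSD is symmetric and bounded: 0 ≤ JSD ≤ log(2).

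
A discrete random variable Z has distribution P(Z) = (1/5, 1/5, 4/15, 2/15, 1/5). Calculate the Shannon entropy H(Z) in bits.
2.2892 bits

Shannon entropy is H(X) = -Σ p(x) log p(x).

For P = (1/5, 1/5, 4/15, 2/15, 1/5):
H = -1/5 × log_2(1/5) -1/5 × log_2(1/5) -4/15 × log_2(4/15) -2/15 × log_2(2/15) -1/5 × log_2(1/5)
H = 2.2892 bits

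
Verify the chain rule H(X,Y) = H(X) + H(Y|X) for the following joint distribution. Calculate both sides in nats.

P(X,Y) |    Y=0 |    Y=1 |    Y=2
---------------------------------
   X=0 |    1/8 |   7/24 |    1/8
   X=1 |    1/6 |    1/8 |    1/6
H(X,Y) = 1.7364, H(X) = 0.6897, H(Y|X) = 1.0467 (all in nats)

Chain rule: H(X,Y) = H(X) + H(Y|X)

Left side — joint entropy directly:
H(X,Y) = -Σ p(x,y) log p(x,y) = 1.7364 nats

Right side — compute H(Y|X) from the conditional distributions:
P(X) = (13/24, 11/24), so H(X) = 0.6897 nats
H(Y|X) = Σ_x P(X=x) · H(Y|X=x):
  P(Y|X=0) = (3/13, 7/13, 3/13), H(Y|X=0) = 1.0101, weight P(X=0) = 13/24
  P(Y|X=1) = (4/11, 3/11, 4/11), H(Y|X=1) = 1.0901, weight P(X=1) = 11/24
H(Y|X) = 1.0467 nats

H(X) + H(Y|X) = 0.6897 + 1.0467 = 1.7364 nats

Both sides equal 1.7364 nats. ✓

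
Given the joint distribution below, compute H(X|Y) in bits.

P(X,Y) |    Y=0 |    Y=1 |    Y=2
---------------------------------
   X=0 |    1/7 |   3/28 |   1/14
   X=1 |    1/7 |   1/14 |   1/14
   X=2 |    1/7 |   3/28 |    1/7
1.5539 bits

Using the chain rule: H(X|Y) = H(X,Y) - H(Y)

First, compute H(X,Y) = 3.1106 bits

Marginal P(Y) = (3/7, 2/7, 2/7)
H(Y) = 1.5567 bits

H(X|Y) = H(X,Y) - H(Y) = 3.1106 - 1.5567 = 1.5539 bits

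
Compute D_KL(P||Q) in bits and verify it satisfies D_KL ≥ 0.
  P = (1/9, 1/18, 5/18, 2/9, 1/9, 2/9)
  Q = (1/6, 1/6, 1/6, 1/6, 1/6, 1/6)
0.1711 bits

KL divergence satisfies the Gibbs inequality: D_KL(P||Q) ≥ 0 for all distributions P, Q.

D_KL(P||Q) = Σ p(x) log(p(x)/q(x))
Term by term:
  x=0: 1/9 × log_2[(1/9)/(1/6)] = -0.0650
  x=1: 1/18 × log_2[(1/18)/(1/6)] = -0.0881
  x=2: 5/18 × log_2[(5/18)/(1/6)] = 0.2047
  x=3: 2/9 × log_2[(2/9)/(1/6)] = 0.0922
  x=4: 1/9 × log_2[(1/9)/(1/6)] = -0.0650
  x=5: 2/9 × log_2[(2/9)/(1/6)] = 0.0922
D_KL(P||Q) = 0.1711 bits

D_KL(P||Q) = 0.1711 ≥ 0 ✓

This non-negativity is a fundamental property: relative entropy cannot be negative because it measures how different Q is from P.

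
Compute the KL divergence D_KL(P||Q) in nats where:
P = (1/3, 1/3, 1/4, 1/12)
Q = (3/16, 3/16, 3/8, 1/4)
0.1907 nats

KL divergence: D_KL(P||Q) = Σ p(x) log(p(x)/q(x))

Computing term by term:
  x=0: 1/3 × log_e[(1/3)/(3/16)] = 1/3 × 0.5754 = 0.1918
  x=1: 1/3 × log_e[(1/3)/(3/16)] = 1/3 × 0.5754 = 0.1918
  x=2: 1/4 × log_e[(1/4)/(3/8)] = 1/4 × -0.4055 = -0.1014
  x=3: 1/12 × log_e[(1/12)/(1/4)] = 1/12 × -1.0986 = -0.0916

D_KL(P||Q) = 0.1907 nats

Note: KL divergence is always non-negative and equals 0 iff P = Q.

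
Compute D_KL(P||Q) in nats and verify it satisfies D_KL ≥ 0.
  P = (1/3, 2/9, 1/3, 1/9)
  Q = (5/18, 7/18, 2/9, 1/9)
0.0716 nats

KL divergence satisfies the Gibbs inequality: D_KL(P||Q) ≥ 0 for all distributions P, Q.

D_KL(P||Q) = Σ p(x) log(p(x)/q(x))
Term by term:
  x=0: 1/3 × log_e[(1/3)/(5/18)] = 0.0608
  x=1: 2/9 × log_e[(2/9)/(7/18)] = -0.1244
  x=2: 1/3 × log_e[(1/3)/(2/9)] = 0.1352
  x=3: 1/9 × log_e[(1/9)/(1/9)] = 0.0000
D_KL(P||Q) = 0.0716 nats

D_KL(P||Q) = 0.0716 ≥ 0 ✓

This non-negativity is a fundamental property: relative entropy cannot be negative because it measures how different Q is from P.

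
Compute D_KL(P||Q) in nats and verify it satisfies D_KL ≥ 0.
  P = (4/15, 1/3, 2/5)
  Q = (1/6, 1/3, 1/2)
0.0361 nats

KL divergence satisfies the Gibbs inequality: D_KL(P||Q) ≥ 0 for all distributions P, Q.

D_KL(P||Q) = Σ p(x) log(p(x)/q(x))
Term by term:
  x=0: 4/15 × log_e[(4/15)/(1/6)] = 0.1253
  x=1: 1/3 × log_e[(1/3)/(1/3)] = 0.0000
  x=2: 2/5 × log_e[(2/5)/(1/2)] = -0.0893
D_KL(P||Q) = 0.0361 nats

D_KL(P||Q) = 0.0361 ≥ 0 ✓

This non-negativity is a fundamental property: relative entropy cannot be negative because it measures how different Q is from P.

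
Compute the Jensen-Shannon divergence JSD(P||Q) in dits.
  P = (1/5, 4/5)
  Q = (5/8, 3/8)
0.0420 dits

Jensen-Shannon divergence is:
JSD(P||Q) = 0.5 × D_KL(P||M) + 0.5 × D_KL(Q||M)
where M = 0.5 × (P + Q) is the mixture distribution.

M = 0.5 × (1/5, 4/5) + 0.5 × (5/8, 3/8) = (0.4125, 0.5875)

D_KL(P||M) = 0.0444 dits
D_KL(Q||M) = 0.0397 dits

JSD(P||Q) = 0.5 × 0.0444 + 0.5 × 0.0397 = 0.0420 dits

Unlike KL divergence, JSD is symmetric and bounded: 0 ≤ JSD ≤ log(2).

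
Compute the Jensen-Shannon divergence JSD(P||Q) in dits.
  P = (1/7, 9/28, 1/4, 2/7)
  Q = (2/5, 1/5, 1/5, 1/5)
0.0191 dits

Jensen-Shannon divergence is:
JSD(P||Q) = 0.5 × D_KL(P||M) + 0.5 × D_KL(Q||M)
where M = 0.5 × (P + Q) is the mixture distribution.

M = 0.5 × (1/7, 9/28, 1/4, 2/7) + 0.5 × (2/5, 1/5, 1/5, 1/5) = (0.271429, 0.260714, 9/40, 0.242857)

D_KL(P||M) = 0.0210 dits
D_KL(Q||M) = 0.0172 dits

JSD(P||Q) = 0.5 × 0.0210 + 0.5 × 0.0172 = 0.0191 dits

Unlike KL divergence, JSD is symmetric and bounded: 0 ≤ JSD ≤ log(2).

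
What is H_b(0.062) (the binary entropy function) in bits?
0.3353 bits

The binary entropy function is:
H(p) = -p log(p) - (1-p) log(1-p)

H(0.062) = -0.062 × log_2(0.062) - 0.938 × log_2(0.938)
H(0.062) = 0.3353 bits

Note: Binary entropy is maximized at p=0.5 (H=1 bit) and minimized at p=0 or p=1 (H=0).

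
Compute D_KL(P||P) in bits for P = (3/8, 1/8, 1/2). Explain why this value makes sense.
0.0000 bits

KL divergence satisfies the Gibbs inequality: D_KL(P||Q) ≥ 0 for all distributions P, Q.

D_KL(P||Q) = Σ p(x) log(p(x)/q(x))
Each term is p(x) × log_2(p(x)/p(x)) = p(x) × log_2(1) = 0, so the sum is 0.
D_KL(P||Q) = 0.0000 bits

When P = Q, the KL divergence is exactly 0, as there is no 'divergence' between identical distributions.

This non-negativity is a fundamental property: relative entropy cannot be negative because it measures how different Q is from P.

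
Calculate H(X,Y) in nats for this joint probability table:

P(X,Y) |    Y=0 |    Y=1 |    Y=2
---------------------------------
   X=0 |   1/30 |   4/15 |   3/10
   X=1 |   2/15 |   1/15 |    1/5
1.5981 nats

Joint entropy is H(X,Y) = -Σ_{x,y} p(x,y) log p(x,y).

Summing over all non-zero entries:
H(X,Y) = -[1/30·log_e(1/30) + 4/15·log_e(4/15) + 3/10·log_e(3/10) + 2/15·log_e(2/15) + 1/15·log_e(1/15) + 1/5·log_e(1/5)]
H(X,Y) = 1.5981 nats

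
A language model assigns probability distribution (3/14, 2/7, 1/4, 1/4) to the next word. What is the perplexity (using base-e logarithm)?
3.9796

Perplexity is e^H (or exp(H) for natural log).

First, H = -Σ p log p = 1.3812 nats
Perplexity = e^1.3812 = 3.9796

Interpretation: The model's uncertainty is equivalent to choosing uniformly among 4.0 options.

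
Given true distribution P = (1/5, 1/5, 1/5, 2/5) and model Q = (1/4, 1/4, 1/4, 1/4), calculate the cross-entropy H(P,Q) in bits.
2.0000 bits

Cross-entropy: H(P,Q) = -Σ p(x) log q(x)

Alternatively: H(P,Q) = H(P) + D_KL(P||Q)
H(P) = 1.9219 bits
D_KL(P||Q) = 0.0781 bits

H(P,Q) = 1.9219 + 0.0781 = 2.0000 bits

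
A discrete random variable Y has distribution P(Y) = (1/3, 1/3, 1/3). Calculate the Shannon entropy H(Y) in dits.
0.4771 dits

Shannon entropy is H(X) = -Σ p(x) log p(x).

For P = (1/3, 1/3, 1/3):
H = -1/3 × log_10(1/3) -1/3 × log_10(1/3) -1/3 × log_10(1/3)
H = 0.4771 dits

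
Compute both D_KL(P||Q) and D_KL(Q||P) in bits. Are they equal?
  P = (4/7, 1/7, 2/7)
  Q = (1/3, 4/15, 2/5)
D_KL(P||Q) = 0.1770, D_KL(Q||P) = 0.1751

KL divergence is not symmetric: D_KL(P||Q) ≠ D_KL(Q||P) in general.

D_KL(P||Q) = 0.1770 bits
D_KL(Q||P) = 0.1751 bits

No, they are not equal!

This asymmetry is why KL divergence is not a true distance metric.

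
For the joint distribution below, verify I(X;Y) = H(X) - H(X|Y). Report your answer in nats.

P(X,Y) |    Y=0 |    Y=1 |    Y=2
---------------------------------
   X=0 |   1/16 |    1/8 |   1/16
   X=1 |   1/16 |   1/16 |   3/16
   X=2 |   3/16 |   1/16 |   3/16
I(X;Y) = 0.0755 nats

Mutual information has multiple equivalent forms:
- I(X;Y) = H(X) - H(X|Y)
- I(X;Y) = H(Y) - H(Y|X)
- I(X;Y) = H(X) + H(Y) - H(X,Y)

Computing all quantities:
H(X) = 1.0717, H(Y) = 1.0717, H(X,Y) = 2.0680
H(X|Y) = 0.9962, H(Y|X) = 0.9962

Verification:
H(X) - H(X|Y) = 1.0717 - 0.9962 = 0.0755
H(Y) - H(Y|X) = 1.0717 - 0.9962 = 0.0755
H(X) + H(Y) - H(X,Y) = 1.0717 + 1.0717 - 2.0680 = 0.0755

All forms give I(X;Y) = 0.0755 nats. ✓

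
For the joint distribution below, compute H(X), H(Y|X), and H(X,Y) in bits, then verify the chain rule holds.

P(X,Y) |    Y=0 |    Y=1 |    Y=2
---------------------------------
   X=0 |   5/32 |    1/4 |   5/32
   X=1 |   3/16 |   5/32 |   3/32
H(X,Y) = 2.5283, H(X) = 0.9887, H(Y|X) = 1.5396 (all in bits)

Chain rule: H(X,Y) = H(X) + H(Y|X)

Left side — joint entropy directly:
H(X,Y) = -Σ p(x,y) log p(x,y) = 2.5283 bits

Right side — compute H(Y|X) from the conditional distributions:
P(X) = (9/16, 7/16), so H(X) = 0.9887 bits
H(Y|X) = Σ_x P(X=x) · H(Y|X=x):
  P(Y|X=0) = (5/18, 4/9, 5/18), H(Y|X=0) = 1.5466, weight P(X=0) = 9/16
  P(Y|X=1) = (3/7, 5/14, 3/14), H(Y|X=1) = 1.5306, weight P(X=1) = 7/16
H(Y|X) = 1.5396 bits

H(X) + H(Y|X) = 0.9887 + 1.5396 = 2.5283 bits

Both sides equal 2.5283 bits. ✓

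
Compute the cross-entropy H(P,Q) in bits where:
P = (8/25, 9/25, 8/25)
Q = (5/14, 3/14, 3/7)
1.6666 bits

Cross-entropy: H(P,Q) = -Σ p(x) log q(x)

Alternatively: H(P,Q) = H(P) + D_KL(P||Q)
H(P) = 1.5827 bits
D_KL(P||Q) = 0.0839 bits

H(P,Q) = 1.5827 + 0.0839 = 1.6666 bits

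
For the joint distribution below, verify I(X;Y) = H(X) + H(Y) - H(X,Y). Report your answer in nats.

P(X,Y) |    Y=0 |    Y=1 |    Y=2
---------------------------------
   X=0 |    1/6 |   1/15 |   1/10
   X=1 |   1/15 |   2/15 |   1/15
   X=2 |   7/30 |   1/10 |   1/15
I(X;Y) = 0.0521 nats

Mutual information has multiple equivalent forms:
- I(X;Y) = H(X) - H(X|Y)
- I(X;Y) = H(Y) - H(Y|X)
- I(X;Y) = H(X) + H(Y) - H(X,Y)

Computing all quantities:
H(X) = 1.0852, H(Y) = 1.0564, H(X,Y) = 2.0895
H(X|Y) = 1.0331, H(Y|X) = 1.0043

Verification:
H(X) - H(X|Y) = 1.0852 - 1.0331 = 0.0521
H(Y) - H(Y|X) = 1.0564 - 1.0043 = 0.0521
H(X) + H(Y) - H(X,Y) = 1.0852 + 1.0564 - 2.0895 = 0.0521

All forms give I(X;Y) = 0.0521 nats. ✓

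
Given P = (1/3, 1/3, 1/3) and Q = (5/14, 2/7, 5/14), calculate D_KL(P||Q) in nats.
0.0054 nats

KL divergence: D_KL(P||Q) = Σ p(x) log(p(x)/q(x))

Computing term by term:
  x=0: 1/3 × log_e[(1/3)/(5/14)] = 1/3 × -0.0690 = -0.0230
  x=1: 1/3 × log_e[(1/3)/(2/7)] = 1/3 × 0.1542 = 0.0514
  x=2: 1/3 × log_e[(1/3)/(5/14)] = 1/3 × -0.0690 = -0.0230

D_KL(P||Q) = 0.0054 nats

Note: KL divergence is always non-negative and equals 0 iff P = Q.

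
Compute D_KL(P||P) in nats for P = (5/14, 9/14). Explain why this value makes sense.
0.0000 nats

KL divergence satisfies the Gibbs inequality: D_KL(P||Q) ≥ 0 for all distributions P, Q.

D_KL(P||Q) = Σ p(x) log(p(x)/q(x))
Each term is p(x) × log_e(p(x)/p(x)) = p(x) × log_e(1) = 0, so the sum is 0.
D_KL(P||Q) = 0.0000 nats

When P = Q, the KL divergence is exactly 0, as there is no 'divergence' between identical distributions.

This non-negativity is a fundamental property: relative entropy cannot be negative because it measures how different Q is from P.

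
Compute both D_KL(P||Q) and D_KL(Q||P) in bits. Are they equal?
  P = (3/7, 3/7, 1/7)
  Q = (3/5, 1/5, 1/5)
D_KL(P||Q) = 0.1938, D_KL(Q||P) = 0.1684

KL divergence is not symmetric: D_KL(P||Q) ≠ D_KL(Q||P) in general.

D_KL(P||Q) = 0.1938 bits
D_KL(Q||P) = 0.1684 bits

No, they are not equal!

This asymmetry is why KL divergence is not a true distance metric.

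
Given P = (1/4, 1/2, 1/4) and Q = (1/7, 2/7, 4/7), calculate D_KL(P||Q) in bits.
0.3074 bits

KL divergence: D_KL(P||Q) = Σ p(x) log(p(x)/q(x))

Computing term by term:
  x=0: 1/4 × log_2[(1/4)/(1/7)] = 1/4 × 0.8074 = 0.2018
  x=1: 1/2 × log_2[(1/2)/(2/7)] = 1/2 × 0.8074 = 0.4037
  x=2: 1/4 × log_2[(1/4)/(4/7)] = 1/4 × -1.1926 = -0.2982

D_KL(P||Q) = 0.3074 bits

Note: KL divergence is always non-negative and equals 0 iff P = Q.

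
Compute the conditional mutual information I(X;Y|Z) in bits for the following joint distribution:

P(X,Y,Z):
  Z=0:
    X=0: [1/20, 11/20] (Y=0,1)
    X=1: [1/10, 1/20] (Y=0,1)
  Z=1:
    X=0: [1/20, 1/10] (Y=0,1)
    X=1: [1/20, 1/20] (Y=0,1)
0.1604 bits

Conditional mutual information: I(X;Y|Z) = H(X|Z) + H(Y|Z) - H(X,Y|Z)

H(Z) = 0.8113
H(X,Z) = 1.5955 → H(X|Z) = 0.7842
H(Y,Z) = 1.5955 → H(Y|Z) = 0.7842
H(X,Y,Z) = 2.2192 → H(X,Y|Z) = 1.4080

I(X;Y|Z) = 0.7842 + 0.7842 - 1.4080 = 0.1604 bits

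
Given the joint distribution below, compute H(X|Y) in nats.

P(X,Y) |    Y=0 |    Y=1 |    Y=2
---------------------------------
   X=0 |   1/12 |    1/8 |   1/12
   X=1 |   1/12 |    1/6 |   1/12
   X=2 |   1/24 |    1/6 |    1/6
1.0660 nats

Using the chain rule: H(X|Y) = H(X,Y) - H(Y)

First, compute H(X,Y) = 2.1165 nats

Marginal P(Y) = (5/24, 11/24, 1/3)
H(Y) = 1.0506 nats

H(X|Y) = H(X,Y) - H(Y) = 2.1165 - 1.0506 = 1.0660 nats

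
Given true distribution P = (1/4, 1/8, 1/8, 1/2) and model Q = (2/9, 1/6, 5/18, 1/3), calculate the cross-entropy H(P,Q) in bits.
1.8891 bits

Cross-entropy: H(P,Q) = -Σ p(x) log q(x)

Alternatively: H(P,Q) = H(P) + D_KL(P||Q)
H(P) = 1.7500 bits
D_KL(P||Q) = 0.1391 bits

H(P,Q) = 1.7500 + 0.1391 = 1.8891 bits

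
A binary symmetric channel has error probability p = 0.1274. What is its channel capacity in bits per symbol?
0.4497 bits

For a binary symmetric channel (BSC) with error probability p:
Capacity C = 1 - H(p) bits per symbol

where H(p) = -p log₂(p) - (1-p) log₂(1-p) is the binary entropy function.

H(0.1274) = 0.5503 bits
C = 1 - 0.5503 = 0.4497 bits per symbol

This means we can reliably transmit up to 0.4497 bits of information per channel use.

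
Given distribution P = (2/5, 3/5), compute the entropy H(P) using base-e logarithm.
0.6730 nats

Shannon entropy is H(X) = -Σ p(x) log p(x).

For P = (2/5, 3/5):
H = -2/5 × log_e(2/5) -3/5 × log_e(3/5)
H = 0.6730 nats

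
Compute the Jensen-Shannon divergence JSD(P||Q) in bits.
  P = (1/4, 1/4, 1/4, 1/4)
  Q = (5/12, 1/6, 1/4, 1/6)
0.0273 bits

Jensen-Shannon divergence is:
JSD(P||Q) = 0.5 × D_KL(P||M) + 0.5 × D_KL(Q||M)
where M = 0.5 × (P + Q) is the mixture distribution.

M = 0.5 × (1/4, 1/4, 1/4, 1/4) + 0.5 × (5/12, 1/6, 1/4, 1/6) = (1/3, 5/24, 1/4, 5/24)

D_KL(P||M) = 0.0278 bits
D_KL(Q||M) = 0.0268 bits

JSD(P||Q) = 0.5 × 0.0278 + 0.5 × 0.0268 = 0.0273 bits

Unlike KL divergence, JSD is symmetric and bounded: 0 ≤ JSD ≤ log(2).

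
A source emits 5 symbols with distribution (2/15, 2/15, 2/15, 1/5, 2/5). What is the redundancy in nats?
0.1151 nats

Redundancy measures how far a source is from maximum entropy:
R = H_max - H(X)

Maximum entropy for 5 symbols: H_max = log_e(5) = 1.6094 nats
Actual entropy: H(X) = 1.4944 nats
Redundancy: R = 1.6094 - 1.4944 = 0.1151 nats

This redundancy represents potential for compression: the source could be compressed by 0.1151 nats per symbol.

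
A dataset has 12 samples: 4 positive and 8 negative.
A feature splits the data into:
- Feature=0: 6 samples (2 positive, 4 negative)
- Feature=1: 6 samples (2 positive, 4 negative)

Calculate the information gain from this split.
0.0000 bits

Information Gain = H(Y) - H(Y|Feature)

Before split:
P(positive) = 4/12 = 0.3333
H(Y) = 0.9183 bits

After split:
Feature=0: H = 0.9183 bits (weight = 6/12)
Feature=1: H = 0.9183 bits (weight = 6/12)
H(Y|Feature) = (6/12)×0.9183 + (6/12)×0.9183 = 0.9183 bits

Information Gain = 0.9183 - 0.9183 = 0.0000 bits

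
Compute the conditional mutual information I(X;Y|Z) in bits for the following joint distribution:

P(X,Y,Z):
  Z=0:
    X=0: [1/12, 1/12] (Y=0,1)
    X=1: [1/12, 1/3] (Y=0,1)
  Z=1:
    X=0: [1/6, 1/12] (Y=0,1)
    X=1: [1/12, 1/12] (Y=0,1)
0.0443 bits

Conditional mutual information: I(X;Y|Z) = H(X|Z) + H(Y|Z) - H(X,Y|Z)

H(Z) = 0.9799
H(X,Z) = 1.8879 → H(X|Z) = 0.9080
H(Y,Z) = 1.8879 → H(Y|Z) = 0.9080
H(X,Y,Z) = 2.7516 → H(X,Y|Z) = 1.7718

I(X;Y|Z) = 0.9080 + 0.9080 - 1.7718 = 0.0443 bits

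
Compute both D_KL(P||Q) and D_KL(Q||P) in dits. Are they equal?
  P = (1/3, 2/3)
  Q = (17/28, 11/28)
D_KL(P||Q) = 0.0663, D_KL(Q||P) = 0.0679

KL divergence is not symmetric: D_KL(P||Q) ≠ D_KL(Q||P) in general.

D_KL(P||Q) = 0.0663 dits
D_KL(Q||P) = 0.0679 dits

No, they are not equal!

This asymmetry is why KL divergence is not a true distance metric.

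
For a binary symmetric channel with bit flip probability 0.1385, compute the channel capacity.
0.4197 bits

For a binary symmetric channel (BSC) with error probability p:
Capacity C = 1 - H(p) bits per symbol

where H(p) = -p log₂(p) - (1-p) log₂(1-p) is the binary entropy function.

H(0.1385) = 0.5803 bits
C = 1 - 0.5803 = 0.4197 bits per symbol

This means we can reliably transmit up to 0.4197 bits of information per channel use.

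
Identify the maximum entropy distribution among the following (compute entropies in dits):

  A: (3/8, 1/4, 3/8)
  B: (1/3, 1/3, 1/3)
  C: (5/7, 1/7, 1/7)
B

For a discrete distribution over n outcomes, entropy is maximized by the uniform distribution.

Computing entropies:
H(A) = 0.4700 dits
H(B) = 0.4771 dits
H(C) = 0.3458 dits

The uniform distribution (where all probabilities equal 1/3) achieves the maximum entropy of log_10(3) = 0.4771 dits.

Distribution B has the highest entropy.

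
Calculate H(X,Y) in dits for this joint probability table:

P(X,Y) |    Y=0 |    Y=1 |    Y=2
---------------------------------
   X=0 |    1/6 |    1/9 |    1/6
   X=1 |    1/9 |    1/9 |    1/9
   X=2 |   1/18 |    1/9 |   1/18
0.9290 dits

Joint entropy is H(X,Y) = -Σ_{x,y} p(x,y) log p(x,y).

Summing over all non-zero entries:
H(X,Y) = -[1/6·log_10(1/6) + 1/9·log_10(1/9) + 1/6·log_10(1/6) + 1/9·log_10(1/9) + 1/9·log_10(1/9) + 1/9·log_10(1/9) + 1/18·log_10(1/18) + 1/9·log_10(1/9) + 1/18·log_10(1/18)]
H(X,Y) = 0.9290 dits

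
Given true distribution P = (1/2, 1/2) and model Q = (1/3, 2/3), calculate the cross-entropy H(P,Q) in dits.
0.3266 dits

Cross-entropy: H(P,Q) = -Σ p(x) log q(x)

Alternatively: H(P,Q) = H(P) + D_KL(P||Q)
H(P) = 0.3010 dits
D_KL(P||Q) = 0.0256 dits

H(P,Q) = 0.3010 + 0.0256 = 0.3266 dits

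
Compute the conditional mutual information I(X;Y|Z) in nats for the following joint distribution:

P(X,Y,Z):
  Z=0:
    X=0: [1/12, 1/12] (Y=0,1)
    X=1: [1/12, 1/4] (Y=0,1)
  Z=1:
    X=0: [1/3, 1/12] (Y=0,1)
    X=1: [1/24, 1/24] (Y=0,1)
0.0302 nats

Conditional mutual information: I(X;Y|Z) = H(X|Z) + H(Y|Z) - H(X,Y|Z)

H(Z) = 0.6931
H(X,Z) = 1.2367 → H(X|Z) = 0.5435
H(Y,Z) = 1.2926 → H(Y|Z) = 0.5994
H(X,Y,Z) = 1.8059 → H(X,Y|Z) = 1.1128

I(X;Y|Z) = 0.5435 + 0.5994 - 1.1128 = 0.0302 nats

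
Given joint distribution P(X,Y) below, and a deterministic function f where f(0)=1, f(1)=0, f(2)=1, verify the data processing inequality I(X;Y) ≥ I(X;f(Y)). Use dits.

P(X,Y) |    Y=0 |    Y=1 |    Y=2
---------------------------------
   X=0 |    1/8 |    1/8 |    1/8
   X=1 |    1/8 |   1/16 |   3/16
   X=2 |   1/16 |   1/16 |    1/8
I(X;Y) = 0.0089, I(X;f(Y)) = 0.0061, inequality holds: 0.0089 ≥ 0.0061

Data Processing Inequality: For any Markov chain X → Y → Z, we have I(X;Y) ≥ I(X;Z).

Here Z = f(Y) is a deterministic function of Y, forming X → Y → Z.

Original I(X;Y) = 0.0089 dits

After applying f:
P(X,Z) where Z=f(Y):
- P(X,Z=0) = P(X,Y=1)
- P(X,Z=1) = P(X,Y=0) + P(X,Y=2)

I(X;Z) = I(X;f(Y)) = 0.0061 dits

Verification: 0.0089 ≥ 0.0061 ✓

Information cannot be created by processing; the function f can only lose information about X.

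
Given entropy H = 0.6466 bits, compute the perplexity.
1.5655

Perplexity is 2^H (or exp(H) for natural log).

H = 0.6466 bits
Perplexity = 2^0.6466 = 1.5655

Interpretation: The model's uncertainty is equivalent to choosing uniformly among 1.6 options.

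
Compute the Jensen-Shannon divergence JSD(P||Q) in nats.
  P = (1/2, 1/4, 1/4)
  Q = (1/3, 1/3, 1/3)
0.0144 nats

Jensen-Shannon divergence is:
JSD(P||Q) = 0.5 × D_KL(P||M) + 0.5 × D_KL(Q||M)
where M = 0.5 × (P + Q) is the mixture distribution.

M = 0.5 × (1/2, 1/4, 1/4) + 0.5 × (1/3, 1/3, 1/3) = (5/12, 7/24, 7/24)

D_KL(P||M) = 0.0141 nats
D_KL(Q||M) = 0.0146 nats

JSD(P||Q) = 0.5 × 0.0141 + 0.5 × 0.0146 = 0.0144 nats

Unlike KL divergence, JSD is symmetric and bounded: 0 ≤ JSD ≤ log(2).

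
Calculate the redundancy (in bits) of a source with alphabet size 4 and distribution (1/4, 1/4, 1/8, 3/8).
0.0944 bits

Redundancy measures how far a source is from maximum entropy:
R = H_max - H(X)

Maximum entropy for 4 symbols: H_max = log_2(4) = 2.0000 bits
Actual entropy: H(X) = 1.9056 bits
Redundancy: R = 2.0000 - 1.9056 = 0.0944 bits

This redundancy represents potential for compression: the source could be compressed by 0.0944 bits per symbol.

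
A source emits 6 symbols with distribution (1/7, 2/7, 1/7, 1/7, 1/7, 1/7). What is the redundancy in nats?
0.0439 nats

Redundancy measures how far a source is from maximum entropy:
R = H_max - H(X)

Maximum entropy for 6 symbols: H_max = log_e(6) = 1.7918 nats
Actual entropy: H(X) = 1.7479 nats
Redundancy: R = 1.7918 - 1.7479 = 0.0439 nats

This redundancy represents potential for compression: the source could be compressed by 0.0439 nats per symbol.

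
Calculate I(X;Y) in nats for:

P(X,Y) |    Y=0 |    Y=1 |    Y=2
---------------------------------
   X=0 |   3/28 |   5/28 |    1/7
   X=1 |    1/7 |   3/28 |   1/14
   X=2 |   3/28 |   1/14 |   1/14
0.0208 nats

Mutual information: I(X;Y) = H(X) + H(Y) - H(X,Y)

Marginals:
P(X) = (3/7, 9/28, 1/4), H(X) = 1.0745 nats
P(Y) = (5/14, 5/14, 2/7), H(Y) = 1.0934 nats

Joint entropy: H(X,Y) = 2.1471 nats

I(X;Y) = 1.0745 + 1.0934 - 2.1471 = 0.0208 nats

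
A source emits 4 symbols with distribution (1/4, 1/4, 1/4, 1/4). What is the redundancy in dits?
0.0000 dits

Redundancy measures how far a source is from maximum entropy:
R = H_max - H(X)

Maximum entropy for 4 symbols: H_max = log_10(4) = 0.6021 dits
Actual entropy: H(X) = 0.6021 dits
Redundancy: R = 0.6021 - 0.6021 = 0.0000 dits

This redundancy represents potential for compression: the source could be compressed by 0.0000 dits per symbol.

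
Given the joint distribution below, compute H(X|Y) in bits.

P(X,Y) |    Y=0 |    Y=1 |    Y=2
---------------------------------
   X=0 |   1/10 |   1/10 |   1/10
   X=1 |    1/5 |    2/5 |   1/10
0.8365 bits

Using the chain rule: H(X|Y) = H(X,Y) - H(Y)

First, compute H(X,Y) = 2.3219 bits

Marginal P(Y) = (3/10, 1/2, 1/5)
H(Y) = 1.4855 bits

H(X|Y) = H(X,Y) - H(Y) = 2.3219 - 1.4855 = 0.8365 bits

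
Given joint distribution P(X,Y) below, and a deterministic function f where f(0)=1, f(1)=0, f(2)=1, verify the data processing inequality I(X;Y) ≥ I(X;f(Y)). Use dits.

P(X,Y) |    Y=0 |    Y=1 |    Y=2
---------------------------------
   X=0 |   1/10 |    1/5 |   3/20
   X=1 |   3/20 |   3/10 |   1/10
I(X;Y) = 0.0066, I(X;f(Y)) = 0.0022, inequality holds: 0.0066 ≥ 0.0022

Data Processing Inequality: For any Markov chain X → Y → Z, we have I(X;Y) ≥ I(X;Z).

Here Z = f(Y) is a deterministic function of Y, forming X → Y → Z.

Original I(X;Y) = 0.0066 dits

After applying f:
P(X,Z) where Z=f(Y):
- P(X,Z=0) = P(X,Y=1)
- P(X,Z=1) = P(X,Y=0) + P(X,Y=2)

I(X;Z) = I(X;f(Y)) = 0.0022 dits

Verification: 0.0066 ≥ 0.0022 ✓

Information cannot be created by processing; the function f can only lose information about X.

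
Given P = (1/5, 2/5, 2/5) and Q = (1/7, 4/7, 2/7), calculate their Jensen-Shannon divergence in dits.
0.0064 dits

Jensen-Shannon divergence is:
JSD(P||Q) = 0.5 × D_KL(P||M) + 0.5 × D_KL(Q||M)
where M = 0.5 × (P + Q) is the mixture distribution.

M = 0.5 × (1/5, 2/5, 2/5) + 0.5 × (1/7, 4/7, 2/7) = (6/35, 17/35, 12/35)

D_KL(P||M) = 0.0064 dits
D_KL(Q||M) = 0.0064 dits

JSD(P||Q) = 0.5 × 0.0064 + 0.5 × 0.0064 = 0.0064 dits

Unlike KL divergence, JSD is symmetric and bounded: 0 ≤ JSD ≤ log(2).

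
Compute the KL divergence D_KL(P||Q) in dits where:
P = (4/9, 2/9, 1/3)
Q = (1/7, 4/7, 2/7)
0.1502 dits

KL divergence: D_KL(P||Q) = Σ p(x) log(p(x)/q(x))

Computing term by term:
  x=0: 4/9 × log_10[(4/9)/(1/7)] = 4/9 × 0.4929 = 0.2191
  x=1: 2/9 × log_10[(2/9)/(4/7)] = 2/9 × -0.4102 = -0.0911
  x=2: 1/3 × log_10[(1/3)/(2/7)] = 1/3 × 0.0669 = 0.0223

D_KL(P||Q) = 0.1502 dits

Note: KL divergence is always non-negative and equals 0 iff P = Q.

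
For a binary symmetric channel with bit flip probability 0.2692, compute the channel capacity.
0.1597 bits

For a binary symmetric channel (BSC) with error probability p:
Capacity C = 1 - H(p) bits per symbol

where H(p) = -p log₂(p) - (1-p) log₂(1-p) is the binary entropy function.

H(0.2692) = 0.8403 bits
C = 1 - 0.8403 = 0.1597 bits per symbol

This means we can reliably transmit up to 0.1597 bits of information per channel use.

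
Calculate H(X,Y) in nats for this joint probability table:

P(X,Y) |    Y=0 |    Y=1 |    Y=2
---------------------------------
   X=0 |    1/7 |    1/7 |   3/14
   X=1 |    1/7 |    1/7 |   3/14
1.7721 nats

Joint entropy is H(X,Y) = -Σ_{x,y} p(x,y) log p(x,y).

Summing over all non-zero entries:
H(X,Y) = -[1/7·log_e(1/7) + 1/7·log_e(1/7) + 3/14·log_e(3/14) + 1/7·log_e(1/7) + 1/7·log_e(1/7) + 3/14·log_e(3/14)]
H(X,Y) = 1.7721 nats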